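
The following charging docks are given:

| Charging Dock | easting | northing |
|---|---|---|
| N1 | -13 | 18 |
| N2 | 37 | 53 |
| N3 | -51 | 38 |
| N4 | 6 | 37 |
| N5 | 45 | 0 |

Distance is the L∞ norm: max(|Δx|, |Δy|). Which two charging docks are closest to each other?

N1 and N4

Pairwise distances:
N1–N4: max(|19|, |19|) = 19
N2–N4: max(|-31|, |-16|) = 31
N1–N3: max(|-38|, |20|) = 38
N4–N5: max(|39|, |-37|) = 39
N1–N2: max(|50|, |35|) = 50
N2–N5: max(|8|, |-53|) = 53
N3–N4: max(|57|, |-1|) = 57
N1–N5: max(|58|, |-18|) = 58
N2–N3: max(|-88|, |-15|) = 88
N3–N5: max(|96|, |-38|) = 96
Closest pair: N1–N4 at 19.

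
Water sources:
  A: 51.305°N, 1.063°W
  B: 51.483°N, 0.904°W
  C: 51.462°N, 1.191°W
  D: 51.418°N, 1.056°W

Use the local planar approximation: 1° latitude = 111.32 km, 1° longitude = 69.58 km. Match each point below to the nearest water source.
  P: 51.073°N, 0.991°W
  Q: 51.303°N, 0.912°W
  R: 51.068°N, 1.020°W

P→A; Q→A; R→A

P at 51.073°N, 0.991°W:
  A: √((0.232·111.32)² + (-0.072·69.58)²) = √(666.99467 + 25.09770) = 26.308 km
  B: √((0.410·111.32)² + (0.087·69.58)²) = √(2083.11914 + 36.64438) = 46.041 km
  C: √((0.389·111.32)² + (-0.200·69.58)²) = √(1875.19138 + 193.65506) = 45.485 km
  D: √((0.345·111.32)² + (-0.065·69.58)²) = √(1474.97475 + 20.45482) = 38.671 km
  → nearest: A (26.308 km)
Q at 51.303°N, 0.912°W:
  A: √((0.002·111.32)² + (-0.151·69.58)²) = √(0.04957 + 110.38822) = 10.509 km
  B: √((0.180·111.32)² + (0.008·69.58)²) = √(401.50541 + 0.30985) = 20.045 km
  C: √((0.159·111.32)² + (-0.279·69.58)²) = √(313.28575 + 376.85758) = 26.271 km
  D: √((0.115·111.32)² + (-0.144·69.58)²) = √(163.88608 + 100.39078) = 16.257 km
  → nearest: A (10.509 km)
R at 51.068°N, 1.020°W:
  A: √((0.237·111.32)² + (-0.043·69.58)²) = √(696.05425 + 8.95170) = 26.552 km
  B: √((0.415·111.32)² + (0.116·69.58)²) = √(2134.23672 + 65.14556) = 46.898 km
  C: √((0.394·111.32)² + (-0.171·69.58)²) = √(1923.70662 + 141.56669) = 45.445 km
  D: √((0.350·111.32)² + (-0.036·69.58)²) = √(1518.03744 + 6.27442) = 39.042 km
  → nearest: A (26.552 km)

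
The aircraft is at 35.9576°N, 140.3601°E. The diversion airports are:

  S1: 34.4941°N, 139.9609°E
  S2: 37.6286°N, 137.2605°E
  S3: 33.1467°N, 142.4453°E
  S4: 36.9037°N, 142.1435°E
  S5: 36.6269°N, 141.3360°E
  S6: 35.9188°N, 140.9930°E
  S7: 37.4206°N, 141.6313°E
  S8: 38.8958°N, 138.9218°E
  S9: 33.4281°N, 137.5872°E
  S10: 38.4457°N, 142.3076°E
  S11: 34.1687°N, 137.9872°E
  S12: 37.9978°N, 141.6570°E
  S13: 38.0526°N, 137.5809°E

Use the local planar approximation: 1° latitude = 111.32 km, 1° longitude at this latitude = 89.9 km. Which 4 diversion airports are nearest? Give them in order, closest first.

Distances from 35.9576°N, 140.3601°E:
S1: √((-1.4635·111.32)² + (-0.3992·89.9)²) = √(26541.890239 + 1287.954286) = 166.8228 km
S2: √((1.6710·111.32)² + (-3.0996·89.9)²) = √(34601.848087 + 77648.074008) = 335.0372 km
S3: √((-2.8109·111.32)² + (2.0852·89.9)²) = √(97912.285099 + 35141.056642) = 364.7648 km
S4: √((0.9461·111.32)² + (1.7834·89.9)²) = √(11092.271225 + 25704.958561) = 191.8260 km
S5: √((0.6693·111.32)² + (0.9759·89.9)²) = √(5551.214966 + 7697.151230) = 115.1015 km
S6: √((-0.0388·111.32)² + (0.6329·89.9)²) = √(18.655627 + 3237.349403) = 57.0614 km
S7: √((1.4630·111.32)² + (1.2712·89.9)²) = √(26523.757437 + 13060.119534) = 198.9570 km
S8: √((2.9382·111.32)² + (-1.4383·89.9)²) = √(106981.603764 + 16719.309772) = 351.7114 km
S9: √((-2.5295·111.32)² + (-2.7729·89.9)²) = √(79289.515266 + 62142.368071) = 376.0743 km
S10: √((2.4881·111.32)² + (1.9475·89.9)²) = √(76715.312378 + 30653.093940) = 327.6712 km
S11: √((-1.7889·111.32)² + (-2.3729·89.9)²) = √(39656.878202 + 45507.005248) = 291.8285 km
S12: √((2.0402·111.32)² + (1.2969·89.9)²) = √(51581.252296 + 13593.533568) = 255.2935 km
S13: √((2.0950·111.32)² + (-2.7792·89.9)²) = √(54389.422797 + 62425.062476) = 341.7813 km
Sorted: S6 (57.0614 km) < S5 (115.1015 km) < S1 (166.8228 km) < S4 (191.8260 km) < S7 (198.9570 km) < S12 (255.2935 km) < …

S6, S5, S1, S4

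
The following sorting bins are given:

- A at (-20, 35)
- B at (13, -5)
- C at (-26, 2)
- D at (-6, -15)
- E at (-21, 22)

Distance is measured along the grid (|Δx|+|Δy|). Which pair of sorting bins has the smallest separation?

Pairwise distances:
A–B: 73
A–C: 39
A–D: 64
A–E: 14
B–C: 46
B–D: 29
B–E: 61
C–D: 37
C–E: 25
D–E: 52
Closest pair: A–E at 14.

A and E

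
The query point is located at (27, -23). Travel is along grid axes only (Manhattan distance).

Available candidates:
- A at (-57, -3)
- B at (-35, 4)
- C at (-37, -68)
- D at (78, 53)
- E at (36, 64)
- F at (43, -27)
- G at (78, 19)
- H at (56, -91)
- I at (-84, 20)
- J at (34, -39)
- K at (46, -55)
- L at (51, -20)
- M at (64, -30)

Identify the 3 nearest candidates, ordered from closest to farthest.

Distances from (27, -23):
A: |-84| + |20| = 84 + 20 = 104
B: |-62| + |27| = 62 + 27 = 89
C: |-64| + |-45| = 64 + 45 = 109
D: |51| + |76| = 51 + 76 = 127
E: |9| + |87| = 9 + 87 = 96
F: |16| + |-4| = 16 + 4 = 20
G: |51| + |42| = 51 + 42 = 93
H: |29| + |-68| = 29 + 68 = 97
I: |-111| + |43| = 111 + 43 = 154
J: |7| + |-16| = 7 + 16 = 23
K: |19| + |-32| = 19 + 32 = 51
L: |24| + |3| = 24 + 3 = 27
M: |37| + |-7| = 37 + 7 = 44
Sorted: F (20) < J (23) < L (27) < M (44) < K (51) < …

F, J, L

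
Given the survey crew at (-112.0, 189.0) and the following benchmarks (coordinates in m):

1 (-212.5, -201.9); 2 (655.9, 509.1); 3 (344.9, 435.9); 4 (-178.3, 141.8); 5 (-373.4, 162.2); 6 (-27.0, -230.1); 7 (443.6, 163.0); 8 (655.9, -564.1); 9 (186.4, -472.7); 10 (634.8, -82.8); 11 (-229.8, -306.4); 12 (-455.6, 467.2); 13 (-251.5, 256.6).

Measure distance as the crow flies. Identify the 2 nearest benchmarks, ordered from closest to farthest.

Distances from (-112.0, 189.0):
1: √((-100.5)² + (-390.9)²) = √(10100.250 + 152802.810) = 403.6 m
2: √((767.9)² + (320.1)²) = √(589670.410 + 102464.010) = 831.9 m
3: √((456.9)² + (246.9)²) = √(208757.610 + 60959.610) = 519.3 m
4: √((-66.3)² + (-47.2)²) = √(4395.690 + 2227.840) = 81.4 m
5: √((-261.4)² + (-26.8)²) = √(68329.960 + 718.240) = 262.8 m
6: √((85.0)² + (-419.1)²) = √(7225.000 + 175644.810) = 427.6 m
7: √((555.6)² + (-26.0)²) = √(308691.360 + 676.000) = 556.2 m
8: √((767.9)² + (-753.1)²) = √(589670.410 + 567159.610) = 1075.6 m
9: √((298.4)² + (-661.7)²) = √(89042.560 + 437846.890) = 725.9 m
10: √((746.8)² + (-271.8)²) = √(557710.240 + 73875.240) = 794.7 m
11: √((-117.8)² + (-495.4)²) = √(13876.840 + 245421.160) = 509.2 m
12: √((-343.6)² + (278.2)²) = √(118060.960 + 77395.240) = 442.1 m
13: √((-139.5)² + (67.6)²) = √(19460.250 + 4569.760) = 155.0 m
Sorted: 4 (81.4 m) < 13 (155.0 m) < 5 (262.8 m) < 1 (403.6 m) < …

4, 13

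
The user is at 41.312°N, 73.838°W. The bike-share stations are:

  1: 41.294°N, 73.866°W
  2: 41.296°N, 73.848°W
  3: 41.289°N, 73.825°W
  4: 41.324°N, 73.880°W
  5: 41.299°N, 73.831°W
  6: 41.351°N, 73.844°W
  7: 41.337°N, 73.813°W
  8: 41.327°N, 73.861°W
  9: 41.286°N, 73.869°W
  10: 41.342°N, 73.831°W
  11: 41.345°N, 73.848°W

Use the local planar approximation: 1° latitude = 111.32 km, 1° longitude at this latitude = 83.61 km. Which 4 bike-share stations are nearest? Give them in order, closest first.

5, 2, 8, 3

Distances from 41.312°N, 73.838°W:
1: 3.082 km
2: 1.968 km
3: 2.782 km
4: 3.757 km
5: 1.561 km
6: 4.370 km
7: 3.481 km
8: 2.547 km
9: 3.885 km
10: 3.390 km
11: 3.768 km
Sorted: 5 (1.561 km) < 2 (1.968 km) < 8 (2.547 km) < 3 (2.782 km) < 1 (3.082 km) < 10 (3.390 km) < …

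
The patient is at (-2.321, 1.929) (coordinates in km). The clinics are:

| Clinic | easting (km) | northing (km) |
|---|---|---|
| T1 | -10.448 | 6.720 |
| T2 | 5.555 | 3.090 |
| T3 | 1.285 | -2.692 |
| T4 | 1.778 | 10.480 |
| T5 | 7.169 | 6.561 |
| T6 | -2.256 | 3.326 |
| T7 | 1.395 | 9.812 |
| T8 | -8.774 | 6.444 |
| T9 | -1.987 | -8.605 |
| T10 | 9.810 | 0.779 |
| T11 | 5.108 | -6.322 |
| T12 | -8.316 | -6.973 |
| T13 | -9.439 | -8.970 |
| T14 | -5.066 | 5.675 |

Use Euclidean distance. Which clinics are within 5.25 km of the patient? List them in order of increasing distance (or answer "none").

T6, T14

Distances from (-2.321, 1.929):
T1: √((-8.127)² + (4.791)²) = √(66.04813 + 22.95368) = 9.434 km
T2: √((7.876)² + (1.161)²) = √(62.03138 + 1.34792) = 7.961 km
T3: √((3.606)² + (-4.621)²) = √(13.00324 + 21.35364) = 5.861 km
T4: √((4.099)² + (8.551)²) = √(16.80180 + 73.11960) = 9.483 km
T5: √((9.490)² + (4.632)²) = √(90.06010 + 21.45542) = 10.560 km
T6: √((0.065)² + (1.397)²) = √(0.00423 + 1.95161) = 1.399 km
T7: √((3.716)² + (7.883)²) = √(13.80866 + 62.14169) = 8.715 km
T8: √((-6.453)² + (4.515)²) = √(41.64121 + 20.38522) = 7.876 km
T9: √((0.334)² + (-10.534)²) = √(0.11156 + 110.96516) = 10.539 km
T10: √((12.131)² + (-1.150)²) = √(147.16116 + 1.32250) = 12.185 km
T11: √((7.429)² + (-8.251)²) = √(55.19004 + 68.07900) = 11.103 km
T12: √((-5.995)² + (-8.902)²) = √(35.94003 + 79.24560) = 10.732 km
T13: √((-7.118)² + (-10.899)²) = √(50.66592 + 118.78820) = 13.017 km
T14: √((-2.745)² + (3.746)²) = √(7.53502 + 14.03252) = 4.644 km
Threshold 5.25 km: T6 (1.399 km), T14 (4.644 km) are within range.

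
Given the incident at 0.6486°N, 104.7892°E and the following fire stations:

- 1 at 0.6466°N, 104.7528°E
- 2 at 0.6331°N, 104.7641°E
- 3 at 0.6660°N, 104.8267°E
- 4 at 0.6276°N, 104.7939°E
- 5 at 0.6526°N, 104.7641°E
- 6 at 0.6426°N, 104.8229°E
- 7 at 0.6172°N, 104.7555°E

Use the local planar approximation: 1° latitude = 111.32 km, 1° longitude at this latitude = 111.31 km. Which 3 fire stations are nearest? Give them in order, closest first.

Distances from 0.6486°N, 104.7892°E:
1: √((-0.0020·111.32)² + (-0.0364·111.31)²) = √(0.049569 + 16.416143) = 4.0578 km
2: √((-0.0155·111.32)² + (-0.0251·111.31)²) = √(2.977212 + 7.805771) = 3.2837 km
3: √((0.0174·111.32)² + (0.0375·111.31)²) = √(3.751845 + 17.423320) = 4.6016 km
4: √((-0.0210·111.32)² + (0.0047·111.31)²) = √(5.464935 + 0.273693) = 2.3955 km
5: √((0.0040·111.32)² + (-0.0251·111.31)²) = √(0.198274 + 7.805771) = 2.8291 km
6: √((-0.0060·111.32)² + (0.0337·111.31)²) = √(0.446117 + 14.071104) = 3.8101 km
7: √((-0.0314·111.32)² + (-0.0337·111.31)²) = √(12.218157 + 14.071104) = 5.1273 km
Sorted: 4 (2.3955 km) < 5 (2.8291 km) < 2 (3.2837 km) < 6 (3.8101 km) < 1 (4.0578 km) < …

4, 5, 2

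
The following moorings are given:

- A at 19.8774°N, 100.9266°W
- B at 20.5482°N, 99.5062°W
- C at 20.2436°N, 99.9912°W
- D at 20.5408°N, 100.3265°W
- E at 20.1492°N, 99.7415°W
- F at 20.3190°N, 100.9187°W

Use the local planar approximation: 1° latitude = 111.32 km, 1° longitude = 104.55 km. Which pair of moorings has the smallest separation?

Pairwise distances:
C–E: 28.1418 km
C–D: 48.2024 km
A–F: 49.1659 km
B–E: 50.7743 km
B–C: 60.9994 km
D–F: 66.6561 km
D–E: 75.1073 km
B–D: 85.7663 km
A–D: 96.9027 km
C–F: 97.3327 km
A–C: 105.9523 km
E–F: 124.5193 km
A–E: 127.5430 km
B–F: 149.8648 km
A–B: 166.2204 km
Closest pair: C–E at 28.1418 km.

C and E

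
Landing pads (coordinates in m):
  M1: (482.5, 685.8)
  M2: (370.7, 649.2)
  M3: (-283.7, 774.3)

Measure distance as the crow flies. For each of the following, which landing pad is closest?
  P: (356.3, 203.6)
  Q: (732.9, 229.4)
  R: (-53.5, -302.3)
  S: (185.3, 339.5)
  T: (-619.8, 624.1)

P→M2; Q→M1; R→M2; S→M2; T→M3

P at (356.3, 203.6):
  M1: 498.4 m
  M2: 445.8 m
  M3: 857.5 m
  → nearest: M2 (445.8 m)
Q at (732.9, 229.4):
  M1: 520.6 m
  M2: 554.5 m
  M3: 1153.4 m
  → nearest: M1 (520.6 m)
R at (-53.5, -302.3):
  M1: 1124.1 m
  M2: 1041.8 m
  M3: 1100.9 m
  → nearest: M2 (1041.8 m)
S at (185.3, 339.5):
  M1: 456.3 m
  M2: 361.0 m
  M3: 639.5 m
  → nearest: M2 (361.0 m)
T at (-619.8, 624.1):
  M1: 1104.0 m
  M2: 990.8 m
  M3: 368.1 m
  → nearest: M3 (368.1 m)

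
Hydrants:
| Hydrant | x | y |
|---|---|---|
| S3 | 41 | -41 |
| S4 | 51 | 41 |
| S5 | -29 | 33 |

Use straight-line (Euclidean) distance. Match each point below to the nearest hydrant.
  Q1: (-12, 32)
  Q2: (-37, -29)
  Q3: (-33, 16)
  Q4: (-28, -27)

Q1→S5; Q2→S5; Q3→S5; Q4→S5

Q1 at (-12, 32):
  S3: √((53)² + (-73)²) = √(2809.000 + 5329.000) = 90.2
  S4: √((63)² + (9)²) = √(3969.000 + 81.000) = 63.6
  S5: √((-17)² + (1)²) = √(289.000 + 1.000) = 17.0
  → nearest: S5 (17.0)
Q2 at (-37, -29):
  S3: √((78)² + (-12)²) = √(6084.000 + 144.000) = 78.9
  S4: √((88)² + (70)²) = √(7744.000 + 4900.000) = 112.4
  S5: √((8)² + (62)²) = √(64.000 + 3844.000) = 62.5
  → nearest: S5 (62.5)
Q3 at (-33, 16):
  S3: √((74)² + (-57)²) = √(5476.000 + 3249.000) = 93.4
  S4: √((84)² + (25)²) = √(7056.000 + 625.000) = 87.6
  S5: √((4)² + (17)²) = √(16.000 + 289.000) = 17.5
  → nearest: S5 (17.5)
Q4 at (-28, -27):
  S3: √((69)² + (-14)²) = √(4761.000 + 196.000) = 70.4
  S4: √((79)² + (68)²) = √(6241.000 + 4624.000) = 104.2
  S5: √((-1)² + (60)²) = √(1.000 + 3600.000) = 60.0
  → nearest: S5 (60.0)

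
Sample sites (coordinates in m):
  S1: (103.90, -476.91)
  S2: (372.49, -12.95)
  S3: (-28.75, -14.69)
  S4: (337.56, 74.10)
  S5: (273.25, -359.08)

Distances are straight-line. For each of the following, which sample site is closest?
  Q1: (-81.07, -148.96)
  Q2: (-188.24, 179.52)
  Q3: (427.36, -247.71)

Q1 at (-81.07, -148.96):
  S1: 376.52 m
  S2: 473.51 m
  S3: 144.10 m
  S4: 474.35 m
  S5: 411.94 m
  → nearest: S3 (144.10 m)
Q2 at (-188.24, 179.52):
  S1: 718.50 m
  S2: 592.84 m
  S3: 251.31 m
  S4: 536.26 m
  S5: 709.27 m
  → nearest: S3 (251.31 m)
Q3 at (427.36, -247.71):
  S1: 396.43 m
  S2: 241.09 m
  S3: 512.19 m
  S4: 334.10 m
  S5: 190.14 m
  → nearest: S5 (190.14 m)

Q1→S3; Q2→S3; Q3→S5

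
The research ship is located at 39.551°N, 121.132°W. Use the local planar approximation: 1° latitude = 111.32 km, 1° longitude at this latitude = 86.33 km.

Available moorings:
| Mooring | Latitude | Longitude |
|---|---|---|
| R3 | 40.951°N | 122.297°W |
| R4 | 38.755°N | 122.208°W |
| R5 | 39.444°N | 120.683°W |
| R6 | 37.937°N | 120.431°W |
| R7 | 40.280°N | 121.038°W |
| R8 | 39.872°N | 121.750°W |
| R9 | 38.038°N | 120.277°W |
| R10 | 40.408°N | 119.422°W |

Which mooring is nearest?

R5

Distances from 39.551°N, 121.132°W:
R3: √((1.400·111.32)² + (-1.165·86.33)²) = √(24288.59910 + 10115.21999) = 185.483 km
R4: √((-0.796·111.32)² + (-1.076·86.33)²) = √(7851.85970 + 8628.75274) = 128.377 km
R5: √((-0.107·111.32)² + (0.449·86.33)²) = √(141.87764 + 1502.50582) = 40.551 km
R6: √((-1.614·111.32)² + (0.701·86.33)²) = √(32281.48138 + 3662.34723) = 189.589 km
R7: √((0.729·111.32)² + (0.094·86.33)²) = √(6585.69255 + 65.85355) = 81.557 km
R8: √((0.321·111.32)² + (-0.618·86.33)²) = √(1276.89875 + 2846.42950) = 64.213 km
R9: √((-1.513·111.32)² + (0.855·86.33)²) = √(28367.70823 + 5448.23349) = 183.891 km
R10: √((0.857·111.32)² + (1.710·86.33)²) = √(9101.39659 + 21792.93395) = 175.768 km
Minimum: R5 at 40.551 km.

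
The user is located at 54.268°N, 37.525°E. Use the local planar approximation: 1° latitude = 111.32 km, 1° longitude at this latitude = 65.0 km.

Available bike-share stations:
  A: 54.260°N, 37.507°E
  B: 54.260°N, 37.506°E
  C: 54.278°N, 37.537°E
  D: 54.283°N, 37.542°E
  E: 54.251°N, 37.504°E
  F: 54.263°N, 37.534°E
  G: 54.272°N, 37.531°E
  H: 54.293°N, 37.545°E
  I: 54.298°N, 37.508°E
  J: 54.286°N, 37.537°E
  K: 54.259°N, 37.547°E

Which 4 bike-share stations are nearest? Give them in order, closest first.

G, F, C, A

Distances from 54.268°N, 37.525°E:
A: 1.470 km
B: 1.523 km
C: 1.359 km
D: 2.002 km
E: 2.333 km
F: 0.807 km
G: 0.592 km
H: 3.072 km
I: 3.518 km
J: 2.150 km
K: 1.746 km
Sorted: G (0.592 km) < F (0.807 km) < C (1.359 km) < A (1.470 km) < B (1.523 km) < K (1.746 km) < …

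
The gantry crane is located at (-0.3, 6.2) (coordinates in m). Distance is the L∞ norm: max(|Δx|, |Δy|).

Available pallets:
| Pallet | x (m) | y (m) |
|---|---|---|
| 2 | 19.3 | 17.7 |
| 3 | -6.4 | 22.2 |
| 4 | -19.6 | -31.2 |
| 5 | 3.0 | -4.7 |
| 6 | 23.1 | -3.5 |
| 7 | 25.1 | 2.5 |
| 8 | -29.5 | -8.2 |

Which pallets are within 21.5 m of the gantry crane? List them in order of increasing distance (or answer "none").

5, 3, 2

Distances from (-0.3, 6.2):
2: 19.6 m
3: 16.0 m
4: 37.4 m
5: 10.9 m
6: 23.4 m
7: 25.4 m
8: 29.2 m
Threshold 21.5 m: 5 (10.9 m), 3 (16.0 m), 2 (19.6 m) are within range.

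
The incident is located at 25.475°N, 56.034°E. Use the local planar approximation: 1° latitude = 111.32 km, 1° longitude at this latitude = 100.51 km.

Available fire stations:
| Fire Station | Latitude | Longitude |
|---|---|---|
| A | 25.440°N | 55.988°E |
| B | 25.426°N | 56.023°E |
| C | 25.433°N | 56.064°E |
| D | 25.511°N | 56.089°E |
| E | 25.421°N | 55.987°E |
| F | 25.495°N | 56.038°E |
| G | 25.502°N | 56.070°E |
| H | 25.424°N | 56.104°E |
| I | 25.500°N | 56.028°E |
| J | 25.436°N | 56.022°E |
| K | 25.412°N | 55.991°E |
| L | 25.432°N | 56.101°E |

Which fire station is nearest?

F

Distances from 25.475°N, 56.034°E:
A: 6.046 km
B: 5.566 km
C: 5.563 km
D: 6.828 km
E: 7.645 km
F: 2.262 km
G: 4.704 km
H: 9.041 km
I: 2.848 km
J: 4.506 km
K: 8.238 km
L: 8.262 km
Minimum: F at 2.262 km.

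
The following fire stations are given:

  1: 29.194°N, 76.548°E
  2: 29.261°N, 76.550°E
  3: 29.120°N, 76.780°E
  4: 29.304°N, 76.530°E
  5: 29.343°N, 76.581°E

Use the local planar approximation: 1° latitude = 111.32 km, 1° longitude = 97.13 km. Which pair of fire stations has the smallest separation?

2 and 4

Pairwise distances:
1–2: 7.461 km
1–3: 23.993 km
1–4: 12.369 km
1–5: 16.894 km
2–3: 27.303 km
2–4: 5.166 km
2–5: 9.612 km
3–4: 31.768 km
3–5: 31.462 km
4–5: 6.587 km
Closest pair: 2–4 at 5.166 km.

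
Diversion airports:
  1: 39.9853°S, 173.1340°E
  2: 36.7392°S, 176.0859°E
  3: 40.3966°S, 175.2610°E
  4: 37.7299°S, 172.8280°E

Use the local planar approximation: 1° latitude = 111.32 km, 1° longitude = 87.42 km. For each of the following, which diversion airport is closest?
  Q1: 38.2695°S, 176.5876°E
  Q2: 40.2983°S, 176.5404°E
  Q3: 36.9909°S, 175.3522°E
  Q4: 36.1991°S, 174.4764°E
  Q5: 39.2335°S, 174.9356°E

Q1 at 38.2695°S, 176.5876°E:
  1: √((-1.7158·111.32)² + (-3.4536·87.42)²) = √(36482.091000 + 91151.889494) = 357.2590 km
  2: √((1.5303·111.32)² + (-0.5017·87.42)²) = √(29020.143246 + 1923.578022) = 175.9083 km
  3: √((-2.1271·111.32)² + (-1.3266·87.42)²) = √(56068.922545 + 13449.359124) = 263.6632 km
  4: √((0.5396·111.32)² + (-3.7596·87.42)²) = √(3608.197301 + 108020.177396) = 334.1083 km
  → nearest: 2 (175.9083 km)
Q2 at 40.2983°S, 176.5404°E:
  1: √((0.3130·111.32)² + (-3.4064·87.42)²) = √(1214.045799 + 88677.388009) = 299.8190 km
  2: √((3.5591·111.32)² + (-0.4545·87.42)²) = √(156973.657110 + 1578.662815) = 398.1863 km
  3: √((-0.0983·111.32)² + (-1.2794·87.42)²) = √(119.743909 + 12509.337131) = 112.3792 km
  4: √((2.5684·111.32)² + (-3.7124·87.42)²) = √(81746.980083 + 105324.918637) = 432.5181 km
  → nearest: 3 (112.3792 km)
Q3 at 36.9909°S, 175.3522°E:
  1: √((-2.9944·111.32)² + (-2.2182·87.42)²) = √(111113.294233 + 37603.044290) = 385.6376 km
  2: √((0.2517·111.32)² + (0.7337·87.42)²) = √(785.078034 + 4113.946527) = 69.9930 km
  3: √((-3.4057·111.32)² + (-0.0912·87.42)²) = √(143733.888204 + 63.564009) = 379.2063 km
  4: √((-0.7390·111.32)² + (-2.5242·87.42)²) = √(6767.609200 + 48693.291135) = 235.5014 km
  → nearest: 2 (69.9930 km)
Q4 at 36.1991°S, 174.4764°E:
  1: √((-3.7862·111.32)² + (-1.3424·87.42)²) = √(177645.208321 + 13771.634604) = 437.5121 km
  2: √((-0.5401·111.32)² + (1.6095·87.42)²) = √(3614.887199 + 19797.190692) = 153.0101 km
  3: √((-4.1975·111.32)² + (0.7846·87.42)²) = √(218337.234396 + 4704.551336) = 472.2730 km
  4: √((-1.5308·111.32)² + (-1.6484·87.42)²) = √(29039.110040 + 20765.711499) = 223.1699 km
  → nearest: 2 (153.0101 km)
Q5 at 39.2335°S, 174.9356°E:
  1: √((-0.7518·111.32)² + (-1.8016·87.42)²) = √(7004.079035 + 24804.949697) = 178.3509 km
  2: √((2.4943·111.32)² + (1.1503·87.42)²) = √(77098.116562 + 10112.157934) = 295.3139 km
  3: √((-1.1631·111.32)² + (0.3254·87.42)²) = √(16764.110190 + 809.201542) = 132.5644 km
  4: √((1.5036·111.32)² + (-2.1076·87.42)²) = √(28016.316140 + 33946.732965) = 248.9238 km
  → nearest: 3 (132.5644 km)

Q1→2; Q2→3; Q3→2; Q4→2; Q5→3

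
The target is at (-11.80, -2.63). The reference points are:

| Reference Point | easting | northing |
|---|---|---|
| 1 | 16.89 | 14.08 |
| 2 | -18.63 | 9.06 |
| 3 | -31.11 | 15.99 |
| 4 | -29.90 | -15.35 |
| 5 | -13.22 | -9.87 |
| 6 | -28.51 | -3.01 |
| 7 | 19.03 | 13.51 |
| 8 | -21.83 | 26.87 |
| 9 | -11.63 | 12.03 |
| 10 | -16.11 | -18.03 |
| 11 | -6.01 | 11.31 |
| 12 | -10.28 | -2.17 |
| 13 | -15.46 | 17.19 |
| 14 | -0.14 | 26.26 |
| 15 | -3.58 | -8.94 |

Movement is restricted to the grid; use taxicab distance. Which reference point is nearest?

Distances from (-11.80, -2.63):
1: |28.69| + |16.71| = 28.69 + 16.71 = 45.40
2: |-6.83| + |11.69| = 6.83 + 11.69 = 18.52
3: |-19.31| + |18.62| = 19.31 + 18.62 = 37.93
4: |-18.10| + |-12.72| = 18.10 + 12.72 = 30.82
5: |-1.42| + |-7.24| = 1.42 + 7.24 = 8.66
6: |-16.71| + |-0.38| = 16.71 + 0.38 = 17.09
7: |30.83| + |16.14| = 30.83 + 16.14 = 46.97
8: |-10.03| + |29.50| = 10.03 + 29.50 = 39.53
9: |0.17| + |14.66| = 0.17 + 14.66 = 14.83
10: |-4.31| + |-15.40| = 4.31 + 15.40 = 19.71
11: |5.79| + |13.94| = 5.79 + 13.94 = 19.73
12: |1.52| + |0.46| = 1.52 + 0.46 = 1.98
13: |-3.66| + |19.82| = 3.66 + 19.82 = 23.48
14: |11.66| + |28.89| = 11.66 + 28.89 = 40.55
15: |8.22| + |-6.31| = 8.22 + 6.31 = 14.53
Minimum: 12 at 1.98.

12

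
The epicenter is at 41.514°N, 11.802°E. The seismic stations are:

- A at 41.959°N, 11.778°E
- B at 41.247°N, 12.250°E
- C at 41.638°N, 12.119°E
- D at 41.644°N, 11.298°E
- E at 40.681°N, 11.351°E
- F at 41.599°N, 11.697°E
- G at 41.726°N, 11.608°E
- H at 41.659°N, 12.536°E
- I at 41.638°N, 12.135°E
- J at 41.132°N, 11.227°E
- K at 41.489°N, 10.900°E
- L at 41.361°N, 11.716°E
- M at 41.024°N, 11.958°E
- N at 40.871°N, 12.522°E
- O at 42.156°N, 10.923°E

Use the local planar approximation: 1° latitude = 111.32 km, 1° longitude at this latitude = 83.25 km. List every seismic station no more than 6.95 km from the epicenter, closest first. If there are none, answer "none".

none

Distances from 41.514°N, 11.802°E:
A: 49.578 km
B: 47.691 km
C: 29.782 km
D: 44.384 km
E: 100.042 km
F: 12.882 km
G: 28.597 km
H: 63.201 km
I: 30.969 km
J: 64.029 km
K: 75.143 km
L: 18.476 km
M: 56.072 km
N: 93.361 km
O: 102.286 km
Threshold 6.95 km: none within range.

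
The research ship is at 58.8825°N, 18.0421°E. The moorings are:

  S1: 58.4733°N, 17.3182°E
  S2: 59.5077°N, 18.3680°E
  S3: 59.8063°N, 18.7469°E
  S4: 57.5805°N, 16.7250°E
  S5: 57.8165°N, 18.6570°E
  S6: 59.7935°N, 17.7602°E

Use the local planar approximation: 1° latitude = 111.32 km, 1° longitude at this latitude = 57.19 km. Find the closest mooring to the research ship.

Distances from 58.8825°N, 18.0421°E:
S1: 61.5544 km
S2: 72.0497 km
S3: 110.4546 km
S4: 163.3434 km
S5: 123.7681 km
S6: 102.6860 km
Minimum: S1 at 61.5544 km.

S1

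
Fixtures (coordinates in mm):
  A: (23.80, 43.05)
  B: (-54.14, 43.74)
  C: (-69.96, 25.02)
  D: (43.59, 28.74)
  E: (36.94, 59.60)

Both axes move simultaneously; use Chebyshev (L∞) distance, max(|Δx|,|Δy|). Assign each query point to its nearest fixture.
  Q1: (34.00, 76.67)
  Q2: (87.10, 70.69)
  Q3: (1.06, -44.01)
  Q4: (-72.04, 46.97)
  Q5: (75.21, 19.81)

Q1→E; Q2→D; Q3→C; Q4→B; Q5→D

Q1 at (34.00, 76.67):
  A: 33.62 mm
  B: 88.14 mm
  C: 103.96 mm
  D: 47.93 mm
  E: 17.07 mm
  → nearest: E (17.07 mm)
Q2 at (87.10, 70.69):
  A: 63.30 mm
  B: 141.24 mm
  C: 157.06 mm
  D: 43.51 mm
  E: 50.16 mm
  → nearest: D (43.51 mm)
Q3 at (1.06, -44.01):
  A: 87.06 mm
  B: 87.75 mm
  C: 71.02 mm
  D: 72.75 mm
  E: 103.61 mm
  → nearest: C (71.02 mm)
Q4 at (-72.04, 46.97):
  A: 95.84 mm
  B: 17.90 mm
  C: 21.95 mm
  D: 115.63 mm
  E: 108.98 mm
  → nearest: B (17.90 mm)
Q5 at (75.21, 19.81):
  A: 51.41 mm
  B: 129.35 mm
  C: 145.17 mm
  D: 31.62 mm
  E: 39.79 mm
  → nearest: D (31.62 mm)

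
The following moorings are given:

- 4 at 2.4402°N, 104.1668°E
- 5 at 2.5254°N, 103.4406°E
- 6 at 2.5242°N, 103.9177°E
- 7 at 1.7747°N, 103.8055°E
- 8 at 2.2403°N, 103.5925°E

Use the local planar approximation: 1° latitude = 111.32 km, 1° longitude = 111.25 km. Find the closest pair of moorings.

4 and 6

Pairwise distances:
4–5: 81.3446 km
4–6: 29.2475 km
4–7: 84.2850 km
4–8: 67.6553 km
5–6: 53.0775 km
5–7: 92.9062 km
5–8: 35.9559 km
6–7: 84.3629 km
6–8: 48.0383 km
7–8: 56.9905 km
Closest pair: 4–6 at 29.2475 km.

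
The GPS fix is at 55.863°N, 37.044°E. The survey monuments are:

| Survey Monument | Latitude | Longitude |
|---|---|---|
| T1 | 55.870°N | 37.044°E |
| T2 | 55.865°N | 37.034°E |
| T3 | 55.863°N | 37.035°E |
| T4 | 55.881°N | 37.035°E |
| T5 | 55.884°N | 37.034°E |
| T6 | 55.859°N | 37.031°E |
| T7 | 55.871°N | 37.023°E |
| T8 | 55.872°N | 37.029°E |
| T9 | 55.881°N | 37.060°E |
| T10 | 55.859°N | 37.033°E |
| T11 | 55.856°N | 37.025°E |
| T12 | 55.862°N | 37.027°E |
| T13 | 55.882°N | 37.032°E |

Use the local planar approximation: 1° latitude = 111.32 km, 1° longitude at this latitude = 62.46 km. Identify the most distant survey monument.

T5

Distances from 55.863°N, 37.044°E:
T1: √((0.007·111.32)² + (0.000·62.46)²) = √(0.60721 + 0.00000) = 0.779 km
T2: √((0.002·111.32)² + (-0.010·62.46)²) = √(0.04957 + 0.39013) = 0.663 km
T3: √((0.000·111.32)² + (-0.009·62.46)²) = √(0.00000 + 0.31600) = 0.562 km
T4: √((0.018·111.32)² + (-0.009·62.46)²) = √(4.01505 + 0.31600) = 2.081 km
T5: √((0.021·111.32)² + (-0.010·62.46)²) = √(5.46493 + 0.39013) = 2.420 km
T6: √((-0.004·111.32)² + (-0.013·62.46)²) = √(0.19827 + 0.65931) = 0.926 km
T7: √((0.008·111.32)² + (-0.021·62.46)²) = √(0.79310 + 1.72045) = 1.585 km
T8: √((0.009·111.32)² + (-0.015·62.46)²) = √(1.00376 + 0.87778) = 1.372 km
T9: √((0.018·111.32)² + (0.016·62.46)²) = √(4.01505 + 0.99872) = 2.239 km
T10: √((-0.004·111.32)² + (-0.011·62.46)²) = √(0.19827 + 0.47205) = 0.819 km
T11: √((-0.007·111.32)² + (-0.019·62.46)²) = √(0.60721 + 1.40835) = 1.420 km
T12: √((-0.001·111.32)² + (-0.017·62.46)²) = √(0.01239 + 1.12746) = 1.068 km
T13: √((0.019·111.32)² + (-0.012·62.46)²) = √(4.47356 + 0.56178) = 2.244 km
Maximum: T5 at 2.420 km.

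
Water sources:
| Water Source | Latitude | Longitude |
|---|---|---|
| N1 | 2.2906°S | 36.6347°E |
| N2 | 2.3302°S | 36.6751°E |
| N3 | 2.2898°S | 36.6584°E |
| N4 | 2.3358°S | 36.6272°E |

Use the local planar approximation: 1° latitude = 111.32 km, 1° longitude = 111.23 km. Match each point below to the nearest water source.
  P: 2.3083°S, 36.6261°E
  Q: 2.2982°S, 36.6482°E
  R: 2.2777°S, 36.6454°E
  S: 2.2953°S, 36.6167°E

P at 2.3083°S, 36.6261°E:
  N1: 2.1903 km
  N2: 5.9707 km
  N3: 4.1411 km
  N4: 3.0637 km
  → nearest: N1 (2.1903 km)
Q at 2.2982°S, 36.6482°E:
  N1: 1.7235 km
  N2: 4.6521 km
  N3: 1.4702 km
  N4: 4.7933 km
  → nearest: N3 (1.4702 km)
R at 2.2777°S, 36.6454°E:
  N1: 1.8651 km
  N2: 6.7134 km
  N3: 1.9762 km
  N4: 6.7771 km
  → nearest: N1 (1.8651 km)
S at 2.2953°S, 36.6167°E:
  N1: 2.0694 km
  N2: 7.5690 km
  N3: 4.6785 km
  N4: 4.6573 km
  → nearest: N1 (2.0694 km)

P→N1; Q→N3; R→N1; S→N1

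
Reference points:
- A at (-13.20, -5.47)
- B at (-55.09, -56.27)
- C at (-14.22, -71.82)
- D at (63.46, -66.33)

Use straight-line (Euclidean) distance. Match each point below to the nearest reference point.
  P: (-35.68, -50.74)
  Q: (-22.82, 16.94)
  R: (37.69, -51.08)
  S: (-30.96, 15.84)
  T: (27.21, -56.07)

P→B; Q→A; R→D; S→A; T→D

P at (-35.68, -50.74):
  A: √((22.48)² + (45.27)²) = √(505.3504 + 2049.3729) = 50.54
  B: √((-19.41)² + (-5.53)²) = √(376.7481 + 30.5809) = 20.18
  C: √((21.46)² + (-21.08)²) = √(460.5316 + 444.3664) = 30.08
  D: √((99.14)² + (-15.59)²) = √(9828.7396 + 243.0481) = 100.36
  → nearest: B (20.18)
Q at (-22.82, 16.94):
  A: √((9.62)² + (-22.41)²) = √(92.5444 + 502.2081) = 24.39
  B: √((-32.27)² + (-73.21)²) = √(1041.3529 + 5359.7041) = 80.01
  C: √((8.60)² + (-88.76)²) = √(73.9600 + 7878.3376) = 89.18
  D: √((86.28)² + (-83.27)²) = √(7444.2384 + 6933.8929) = 119.91
  → nearest: A (24.39)
R at (37.69, -51.08):
  A: √((-50.89)² + (45.61)²) = √(2589.7921 + 2080.2721) = 68.34
  B: √((-92.78)² + (-5.19)²) = √(8608.1284 + 26.9361) = 92.93
  C: √((-51.91)² + (-20.74)²) = √(2694.6481 + 430.1476) = 55.90
  D: √((25.77)² + (-15.25)²) = √(664.0929 + 232.5625) = 29.94
  → nearest: D (29.94)
S at (-30.96, 15.84):
  A: √((17.76)² + (-21.31)²) = √(315.4176 + 454.1161) = 27.74
  B: √((-24.13)² + (-72.11)²) = √(582.2569 + 5199.8521) = 76.04
  C: √((16.74)² + (-87.66)²) = √(280.2276 + 7684.2756) = 89.24
  D: √((94.42)² + (-82.17)²) = √(8915.1364 + 6751.9089) = 125.17
  → nearest: A (27.74)
T at (27.21, -56.07):
  A: √((-40.41)² + (50.60)²) = √(1632.9681 + 2560.3600) = 64.76
  B: √((-82.30)² + (-0.20)²) = √(6773.2900 + 0.0400) = 82.30
  C: √((-41.43)² + (-15.75)²) = √(1716.4449 + 248.0625) = 44.32
  D: √((36.25)² + (-10.26)²) = √(1314.0625 + 105.2676) = 37.67
  → nearest: D (37.67)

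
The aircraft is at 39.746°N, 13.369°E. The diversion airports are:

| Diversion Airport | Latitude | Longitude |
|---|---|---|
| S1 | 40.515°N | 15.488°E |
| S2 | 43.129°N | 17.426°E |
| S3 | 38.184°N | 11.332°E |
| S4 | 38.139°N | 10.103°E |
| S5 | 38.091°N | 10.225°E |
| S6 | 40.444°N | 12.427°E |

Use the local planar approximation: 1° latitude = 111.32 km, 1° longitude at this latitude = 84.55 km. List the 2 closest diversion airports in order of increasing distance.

S6, S1

Distances from 39.746°N, 13.369°E:
S1: 198.562 km
S2: 509.398 km
S3: 244.740 km
S4: 329.022 km
S5: 323.428 km
S6: 111.270 km
Sorted: S6 (111.270 km) < S1 (198.562 km) < S3 (244.740 km) < S5 (323.428 km) < …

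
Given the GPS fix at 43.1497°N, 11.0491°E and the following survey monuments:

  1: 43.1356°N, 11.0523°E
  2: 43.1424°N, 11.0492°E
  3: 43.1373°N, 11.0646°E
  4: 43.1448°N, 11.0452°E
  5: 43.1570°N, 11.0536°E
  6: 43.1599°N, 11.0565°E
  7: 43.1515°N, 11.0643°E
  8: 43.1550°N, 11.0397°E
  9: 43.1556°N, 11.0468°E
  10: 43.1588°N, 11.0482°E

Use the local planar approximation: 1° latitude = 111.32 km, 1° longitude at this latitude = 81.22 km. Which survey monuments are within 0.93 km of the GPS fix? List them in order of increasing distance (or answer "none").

Distances from 43.1497°N, 11.0491°E:
1: 1.5910 km
2: 0.8127 km
3: 1.8682 km
4: 0.6308 km
5: 0.8910 km
6: 1.2847 km
7: 1.2507 km
8: 0.9649 km
9: 0.6828 km
10: 1.0156 km
Threshold 0.93 km: 4 (0.6308 km), 9 (0.6828 km), 2 (0.8127 km), 5 (0.8910 km) are within range.

4, 9, 2, 5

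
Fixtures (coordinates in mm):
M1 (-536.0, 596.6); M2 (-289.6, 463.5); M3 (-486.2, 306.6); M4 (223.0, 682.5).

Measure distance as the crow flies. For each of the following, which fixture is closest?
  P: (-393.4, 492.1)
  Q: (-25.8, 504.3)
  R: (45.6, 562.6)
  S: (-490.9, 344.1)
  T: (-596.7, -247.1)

P at (-393.4, 492.1):
  M1: √((-142.6)² + (104.5)²) = √(20334.760 + 10920.250) = 176.8 mm
  M2: √((103.8)² + (-28.6)²) = √(10774.440 + 817.960) = 107.7 mm
  M3: √((-92.8)² + (-185.5)²) = √(8611.840 + 34410.250) = 207.4 mm
  M4: √((616.4)² + (190.4)²) = √(379948.960 + 36252.160) = 645.1 mm
  → nearest: M2 (107.7 mm)
Q at (-25.8, 504.3):
  M1: √((-510.2)² + (92.3)²) = √(260304.040 + 8519.290) = 518.5 mm
  M2: √((-263.8)² + (-40.8)²) = √(69590.440 + 1664.640) = 266.9 mm
  M3: √((-460.4)² + (-197.7)²) = √(211968.160 + 39085.290) = 501.1 mm
  M4: √((248.8)² + (178.2)²) = √(61901.440 + 31755.240) = 306.0 mm
  → nearest: M2 (266.9 mm)
R at (45.6, 562.6):
  M1: √((-581.6)² + (34.0)²) = √(338258.560 + 1156.000) = 582.6 mm
  M2: √((-335.2)² + (-99.1)²) = √(112359.040 + 9820.810) = 349.5 mm
  M3: √((-531.8)² + (-256.0)²) = √(282811.240 + 65536.000) = 590.2 mm
  M4: √((177.4)² + (119.9)²) = √(31470.760 + 14376.010) = 214.1 mm
  → nearest: M4 (214.1 mm)
S at (-490.9, 344.1):
  M1: √((-45.1)² + (252.5)²) = √(2034.010 + 63756.250) = 256.5 mm
  M2: √((201.3)² + (119.4)²) = √(40521.690 + 14256.360) = 234.0 mm
  M3: √((4.7)² + (-37.5)²) = √(22.090 + 1406.250) = 37.8 mm
  M4: √((713.9)² + (338.4)²) = √(509653.210 + 114514.560) = 790.0 mm
  → nearest: M3 (37.8 mm)
T at (-596.7, -247.1):
  M1: √((60.7)² + (843.7)²) = √(3684.490 + 711829.690) = 845.9 mm
  M2: √((307.1)² + (710.6)²) = √(94310.410 + 504952.360) = 774.1 mm
  M3: √((110.5)² + (553.7)²) = √(12210.250 + 306583.690) = 564.6 mm
  M4: √((819.7)² + (929.6)²) = √(671908.090 + 864156.160) = 1239.4 mm
  → nearest: M3 (564.6 mm)

P→M2; Q→M2; R→M4; S→M3; T→M3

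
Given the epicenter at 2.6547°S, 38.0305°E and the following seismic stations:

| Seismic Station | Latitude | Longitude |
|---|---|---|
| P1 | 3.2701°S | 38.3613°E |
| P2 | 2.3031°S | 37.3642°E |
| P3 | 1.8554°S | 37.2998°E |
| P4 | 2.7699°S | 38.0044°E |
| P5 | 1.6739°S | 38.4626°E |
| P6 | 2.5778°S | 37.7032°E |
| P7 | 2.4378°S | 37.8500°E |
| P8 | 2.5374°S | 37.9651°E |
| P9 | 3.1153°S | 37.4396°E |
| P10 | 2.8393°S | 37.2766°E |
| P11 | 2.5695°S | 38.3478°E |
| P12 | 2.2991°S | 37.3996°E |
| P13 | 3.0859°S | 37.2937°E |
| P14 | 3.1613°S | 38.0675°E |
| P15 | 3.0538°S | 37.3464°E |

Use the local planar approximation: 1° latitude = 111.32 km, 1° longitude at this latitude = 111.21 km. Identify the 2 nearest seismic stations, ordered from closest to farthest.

P4, P8

Distances from 2.6547°S, 38.0305°E:
P1: √((-0.6154·111.32)² + (0.3308·111.21)²) = √(4693.116976 + 1353.376662) = 77.7592 km
P2: √((0.3516·111.32)² + (-0.6663·111.21)²) = √(1531.948367 + 5490.694849) = 83.8012 km
P3: √((0.7993·111.32)² + (-0.7307·111.21)²) = √(7917.098009 + 6603.374012) = 120.5009 km
P4: √((-0.1152·111.32)² + (-0.0261·111.21)²) = √(164.456617 + 8.424976) = 13.1484 km
P5: √((0.9808·111.32)² + (0.4321·111.21)²) = √(11920.852371 + 2309.171635) = 119.2897 km
P6: √((0.0769·111.32)² + (-0.3273·111.21)²) = √(73.282297 + 1324.889603) = 37.3921 km
P7: √((0.2169·111.32)² + (-0.1805·111.21)²) = √(582.995898 + 402.941588) = 31.3996 km
P8: √((0.1173·111.32)² + (-0.0654·111.21)²) = √(170.507081 + 52.898478) = 14.9468 km
P9: √((-0.4606·111.32)² + (-0.5909·111.21)²) = √(2629.022256 + 4318.328350) = 83.3508 km
P10: √((-0.1846·111.32)² + (-0.7539·111.21)²) = √(422.289019 + 7029.350003) = 86.3229 km
P11: √((0.0852·111.32)² + (0.3173·111.21)²) = √(89.955057 + 1245.167641) = 36.5393 km
P12: √((0.3556·111.32)² + (-0.6309·111.21)²) = √(1567.003260 + 4922.760830) = 80.5591 km
P13: √((-0.4312·111.32)² + (-0.7368·111.21)²) = √(2304.113665 + 6714.086249) = 94.9642 km
P14: √((-0.5066·111.32)² + (0.0370·111.21)²) = √(3180.363542 + 16.931332) = 56.5446 km
P15: √((-0.3991·111.32)² + (-0.6841·111.21)²) = √(1973.830479 + 5787.977875) = 88.1011 km
Sorted: P4 (13.1484 km) < P8 (14.9468 km) < P7 (31.3996 km) < P11 (36.5393 km) < …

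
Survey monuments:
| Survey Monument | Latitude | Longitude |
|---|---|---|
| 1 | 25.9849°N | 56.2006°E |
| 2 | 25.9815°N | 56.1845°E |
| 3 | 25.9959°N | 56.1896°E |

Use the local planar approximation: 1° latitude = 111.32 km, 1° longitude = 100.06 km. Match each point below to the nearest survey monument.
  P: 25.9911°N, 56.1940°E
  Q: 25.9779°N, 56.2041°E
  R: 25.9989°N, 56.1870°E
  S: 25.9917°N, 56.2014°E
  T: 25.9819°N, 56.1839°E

P→3; Q→1; R→3; S→1; T→2

P at 25.9911°N, 56.1940°E:
  1: 0.9552 km
  2: 1.4303 km
  3: 0.6923 km
  → nearest: 3 (0.6923 km)
Q at 25.9779°N, 56.2041°E:
  1: 0.8543 km
  2: 2.0017 km
  3: 2.4739 km
  → nearest: 1 (0.8543 km)
R at 25.9989°N, 56.1870°E:
  1: 2.0690 km
  2: 1.9531 km
  3: 0.4233 km
  → nearest: 3 (0.4233 km)
S at 25.9917°N, 56.2014°E:
  1: 0.7612 km
  2: 2.0369 km
  3: 1.2699 km
  → nearest: 1 (0.7612 km)
T at 25.9819°N, 56.1839°E:
  1: 1.7040 km
  2: 0.0747 km
  3: 1.6596 km
  → nearest: 2 (0.0747 km)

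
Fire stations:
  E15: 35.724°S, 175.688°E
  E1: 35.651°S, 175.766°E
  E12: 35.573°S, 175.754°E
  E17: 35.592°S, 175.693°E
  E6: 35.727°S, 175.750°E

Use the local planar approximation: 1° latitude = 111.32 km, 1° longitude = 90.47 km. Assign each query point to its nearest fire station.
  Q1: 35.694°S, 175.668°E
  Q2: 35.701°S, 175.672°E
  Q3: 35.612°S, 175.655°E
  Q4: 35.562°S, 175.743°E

Q1 at 35.694°S, 175.668°E:
  E15: 3.798 km
  E1: 10.076 km
  E12: 15.555 km
  E17: 11.578 km
  E6: 8.278 km
  → nearest: E15 (3.798 km)
Q2 at 35.701°S, 175.672°E:
  E15: 2.941 km
  E1: 10.164 km
  E12: 16.064 km
  E17: 12.282 km
  E6: 7.627 km
  → nearest: E15 (2.941 km)
Q3 at 35.612°S, 175.655°E:
  E15: 12.820 km
  E1: 10.940 km
  E12: 9.953 km
  E17: 4.096 km
  E6: 15.419 km
  → nearest: E17 (4.096 km)
Q4 at 35.562°S, 175.743°E:
  E15: 18.708 km
  E1: 10.124 km
  E12: 1.578 km
  E17: 5.623 km
  E6: 18.379 km
  → nearest: E12 (1.578 km)

Q1→E15; Q2→E15; Q3→E17; Q4→E12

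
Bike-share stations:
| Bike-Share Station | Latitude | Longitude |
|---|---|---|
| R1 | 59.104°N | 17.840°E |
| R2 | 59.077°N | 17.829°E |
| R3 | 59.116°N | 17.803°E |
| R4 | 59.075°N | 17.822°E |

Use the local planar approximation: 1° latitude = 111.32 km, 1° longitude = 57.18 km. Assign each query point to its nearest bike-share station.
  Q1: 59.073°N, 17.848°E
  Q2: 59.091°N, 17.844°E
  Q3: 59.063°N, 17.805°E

Q1 at 59.073°N, 17.848°E:
  R1: √((0.031·111.32)² + (-0.008·57.18)²) = √(11.90885 + 0.20925) = 3.481 km
  R2: √((0.004·111.32)² + (-0.019·57.18)²) = √(0.19827 + 1.18031) = 1.174 km
  R3: √((0.043·111.32)² + (-0.045·57.18)²) = √(22.91307 + 6.62084) = 5.435 km
  R4: √((0.002·111.32)² + (-0.026·57.18)²) = √(0.04957 + 2.21022) = 1.503 km
  → nearest: R2 (1.174 km)
Q2 at 59.091°N, 17.844°E:
  R1: √((0.013·111.32)² + (-0.004·57.18)²) = √(2.09427 + 0.05231) = 1.465 km
  R2: √((-0.014·111.32)² + (-0.015·57.18)²) = √(2.42886 + 0.73565) = 1.779 km
  R3: √((0.025·111.32)² + (-0.041·57.18)²) = √(7.74509 + 5.49612) = 3.639 km
  R4: √((-0.016·111.32)² + (-0.022·57.18)²) = √(3.17239 + 1.58246) = 2.181 km
  → nearest: R1 (1.465 km)
Q3 at 59.063°N, 17.805°E:
  R1: √((0.041·111.32)² + (0.035·57.18)²) = √(20.83119 + 4.00520) = 4.984 km
  R2: √((0.014·111.32)² + (0.024·57.18)²) = √(2.42886 + 1.88326) = 2.077 km
  R3: √((0.053·111.32)² + (-0.002·57.18)²) = √(34.80953 + 0.01308) = 5.901 km
  R4: √((0.012·111.32)² + (0.017·57.18)²) = √(1.78447 + 0.94490) = 1.652 km
  → nearest: R4 (1.652 km)

Q1→R2; Q2→R1; Q3→R4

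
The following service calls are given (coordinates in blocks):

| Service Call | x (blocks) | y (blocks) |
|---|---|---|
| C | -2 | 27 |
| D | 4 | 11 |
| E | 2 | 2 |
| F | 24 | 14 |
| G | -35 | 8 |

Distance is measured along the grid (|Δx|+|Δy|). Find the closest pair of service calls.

D and E

Pairwise distances:
C–D: 22 blocks
C–E: 29 blocks
C–F: 39 blocks
C–G: 52 blocks
D–E: 11 blocks
D–F: 23 blocks
D–G: 42 blocks
E–F: 34 blocks
E–G: 43 blocks
F–G: 65 blocks
Closest pair: D–E at 11 blocks.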